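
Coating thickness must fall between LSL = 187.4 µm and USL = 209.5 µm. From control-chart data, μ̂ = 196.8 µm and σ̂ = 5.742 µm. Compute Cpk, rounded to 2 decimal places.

Cpu = (USL − μ̂) / (3σ̂) = (209.5 − 196.8) / (3 × 5.742) = 0.7373; Cpl = (μ̂ − LSL) / (3σ̂) = (196.8 − 187.4) / (3 × 5.742) = 0.5457; Cpk = min(Cpu, Cpl) = 0.5457

0.55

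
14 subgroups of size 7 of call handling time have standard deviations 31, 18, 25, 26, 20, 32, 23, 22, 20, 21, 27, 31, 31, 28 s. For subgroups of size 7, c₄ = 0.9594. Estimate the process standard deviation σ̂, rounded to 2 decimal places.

s̄ = (31 + 18 + 25 + 26 + 20 + 32 + 23 + 22 + 20 + 21 + 27 + 31 + 31 + 28) / 14 = 25.3571
σ̂ = s̄ / c₄ = 25.3571 / 0.9594 = 26.4302

26.43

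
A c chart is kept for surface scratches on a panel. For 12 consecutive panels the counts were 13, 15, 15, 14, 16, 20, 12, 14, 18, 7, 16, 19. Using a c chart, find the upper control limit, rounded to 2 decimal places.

c̄ = (13 + 15 + 15 + 14 + 16 + 20 + 12 + 14 + 18 + 7 + 16 + 19) / 12 = 179 / 12 = 14.9167
UCL = c̄ + 3√c̄ = 14.9167 + 3 × √14.9167 = 14.9167 + 3 × 3.8622 = 26.5033

26.50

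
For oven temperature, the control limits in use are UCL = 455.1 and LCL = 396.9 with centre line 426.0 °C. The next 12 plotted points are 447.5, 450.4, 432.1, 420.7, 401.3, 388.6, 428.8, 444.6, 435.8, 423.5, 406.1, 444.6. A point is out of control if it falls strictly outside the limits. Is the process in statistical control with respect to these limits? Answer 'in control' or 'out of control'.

Compare each point to [396.9, 455.1]: sample 6 = 388.6 < LCL.

out of control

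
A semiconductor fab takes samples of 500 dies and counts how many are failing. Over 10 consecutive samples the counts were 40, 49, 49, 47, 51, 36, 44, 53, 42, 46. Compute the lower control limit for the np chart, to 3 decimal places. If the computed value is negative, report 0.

26.368

p̄ = Σdᵢ / (k·n) = 457 / (10 × 500) = 0.09140
LCL = np̄ − 3·√(np̄(1−p̄)) = 45.7000 − 3 × 6.4438 = 26.3685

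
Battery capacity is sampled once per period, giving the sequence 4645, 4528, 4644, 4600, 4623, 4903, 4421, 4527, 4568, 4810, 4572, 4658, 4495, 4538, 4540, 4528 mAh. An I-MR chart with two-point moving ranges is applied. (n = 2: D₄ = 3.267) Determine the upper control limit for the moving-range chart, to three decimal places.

434.511

Moving ranges: 117, 116, 44, 23, 280, 482, 106, 41, 242, 238, 86, 163, 43, 2, 12; M̄R̄ = 1995.0000 / 15 = 133.0000
UCL_MR = D₄·M̄R̄ = 3.267 × 133.0000 = 434.5110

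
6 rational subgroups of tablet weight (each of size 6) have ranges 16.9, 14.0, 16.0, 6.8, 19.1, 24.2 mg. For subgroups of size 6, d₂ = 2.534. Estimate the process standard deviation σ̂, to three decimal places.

6.380

R̄ = (16.9 + 14.0 + 16.0 + 6.8 + 19.1 + 24.2) / 6 = 16.1667
σ̂ = R̄ / d₂ = 16.1667 / 2.534 = 6.3799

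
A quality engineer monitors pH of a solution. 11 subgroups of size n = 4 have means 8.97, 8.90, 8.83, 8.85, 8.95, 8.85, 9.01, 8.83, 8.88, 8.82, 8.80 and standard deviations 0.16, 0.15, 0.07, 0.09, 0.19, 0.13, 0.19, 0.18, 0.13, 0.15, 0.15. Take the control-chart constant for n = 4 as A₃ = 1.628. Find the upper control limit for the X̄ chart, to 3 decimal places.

X̄̄ = (8.97 + 8.90 + 8.83 + 8.85 + 8.95 + 8.85 + 9.01 + 8.83 + 8.88 + 8.82 + 8.80) / 11 = 8.8809
s̄ = (0.16 + 0.15 + 0.07 + 0.09 + 0.19 + 0.13 + 0.19 + 0.18 + 0.13 + 0.15 + 0.15) / 11 = 0.1445
UCL = X̄̄ + A₃·s̄ = 8.8809 + 1.628 × 0.1445 = 9.1162

9.116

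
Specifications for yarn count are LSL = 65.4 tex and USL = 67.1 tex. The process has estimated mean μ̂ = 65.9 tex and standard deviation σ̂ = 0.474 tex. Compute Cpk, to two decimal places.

Cpu = (USL − μ̂) / (3σ̂) = (67.1 − 65.9) / (3 × 0.474) = 0.8439; Cpl = (μ̂ − LSL) / (3σ̂) = (65.9 − 65.4) / (3 × 0.474) = 0.3516; Cpk = min(Cpu, Cpl) = 0.3516

0.35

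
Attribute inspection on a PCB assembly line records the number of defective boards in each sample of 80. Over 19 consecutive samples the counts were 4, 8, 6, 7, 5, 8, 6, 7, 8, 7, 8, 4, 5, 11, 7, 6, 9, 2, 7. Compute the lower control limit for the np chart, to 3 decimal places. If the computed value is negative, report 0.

0.000

p̄ = Σdᵢ / (k·n) = 125 / (19 × 80) = 0.08224
LCL = np̄ − 3·√(np̄(1−p̄)) = 6.5789 − 3 × 2.4572 = -0.7927 → 0 (negative, so LCL = 0)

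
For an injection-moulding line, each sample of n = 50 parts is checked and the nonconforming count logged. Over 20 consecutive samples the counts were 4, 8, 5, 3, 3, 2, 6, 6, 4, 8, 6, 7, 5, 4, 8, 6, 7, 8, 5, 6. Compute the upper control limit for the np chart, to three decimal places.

12.214

p̄ = Σdᵢ / (k·n) = 111 / (20 × 50) = 0.11100
UCL = np̄ + 3·√(np̄(1−p̄)) = 5.5500 + 3 × √(5.5500×0.88900) = 5.5500 + 3 × 2.2212 = 12.2137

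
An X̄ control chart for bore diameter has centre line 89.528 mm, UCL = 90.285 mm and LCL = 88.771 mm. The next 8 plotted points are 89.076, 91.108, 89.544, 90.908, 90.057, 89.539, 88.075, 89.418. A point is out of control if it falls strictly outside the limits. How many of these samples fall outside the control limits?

Compare each point to [88.771, 90.285]: sample 2 = 91.108 > UCL; sample 4 = 90.908 > UCL; sample 7 = 88.075 < LCL.

3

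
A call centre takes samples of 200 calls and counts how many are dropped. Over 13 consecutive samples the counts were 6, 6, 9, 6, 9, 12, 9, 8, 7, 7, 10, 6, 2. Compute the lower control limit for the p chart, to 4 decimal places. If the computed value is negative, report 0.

0.0000

p̄ = Σdᵢ / (k·n) = 97 / (13 × 200) = 0.03731
LCL = p̄ − 3·√(p̄(1−p̄)/n) = 0.03731 − 3 × 0.01340 = -0.00289 → 0 (negative, so LCL = 0)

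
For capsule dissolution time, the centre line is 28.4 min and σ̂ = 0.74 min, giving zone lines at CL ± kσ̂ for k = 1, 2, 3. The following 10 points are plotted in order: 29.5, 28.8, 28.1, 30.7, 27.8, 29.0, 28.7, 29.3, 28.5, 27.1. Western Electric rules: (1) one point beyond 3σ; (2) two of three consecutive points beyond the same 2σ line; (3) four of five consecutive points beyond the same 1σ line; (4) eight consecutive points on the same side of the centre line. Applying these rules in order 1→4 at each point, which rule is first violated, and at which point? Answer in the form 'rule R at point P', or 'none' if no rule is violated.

Zone of each point (C = within 1σ̂, B = 1σ̂–2σ̂, A = 2σ̂–3σ̂, * = beyond 3σ̂; sign = side of CL): 1:+B, 2:+C, 3:-C, 4:+*, 5:-C, 6:+C, 7:+C, 8:+B, 9:+C, 10:-B
Rule 1 (one point beyond the 3σ limits) is satisfied at point 4.

rule 1 at point 4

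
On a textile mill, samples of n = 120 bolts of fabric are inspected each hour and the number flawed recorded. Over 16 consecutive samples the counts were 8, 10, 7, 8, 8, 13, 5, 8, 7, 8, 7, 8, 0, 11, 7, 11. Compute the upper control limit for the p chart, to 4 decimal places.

p̄ = Σdᵢ / (k·n) = 126 / (16 × 120) = 0.06563
UCL = p̄ + 3·√(p̄(1−p̄)/n) = 0.06563 + 3 × √(0.06563×0.93437/120) = 0.06563 + 3 × 0.02261 = 0.13344

0.1334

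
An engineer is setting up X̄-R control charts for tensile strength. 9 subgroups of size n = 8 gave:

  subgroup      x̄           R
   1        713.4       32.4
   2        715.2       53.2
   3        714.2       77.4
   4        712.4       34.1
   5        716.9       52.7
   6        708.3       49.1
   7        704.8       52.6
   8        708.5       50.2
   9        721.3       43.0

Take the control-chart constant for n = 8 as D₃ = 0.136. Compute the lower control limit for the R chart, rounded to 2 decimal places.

R̄ = (32.4 + 53.2 + 77.4 + 34.1 + 52.7 + 49.1 + 52.6 + 50.2 + 43.0) / 9 = 444.7000 / 9 = 49.4111
LCL_R = D₃·R̄ = 0.136 × 49.4111 = 6.7199

6.72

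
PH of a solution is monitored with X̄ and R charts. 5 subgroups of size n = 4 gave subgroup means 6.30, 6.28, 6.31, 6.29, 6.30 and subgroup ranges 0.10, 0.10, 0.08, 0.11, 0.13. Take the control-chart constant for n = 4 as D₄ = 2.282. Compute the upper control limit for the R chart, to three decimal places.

R̄ = (0.10 + 0.10 + 0.08 + 0.11 + 0.13) / 5 = 0.5200 / 5 = 0.1040
UCL_R = D₄·R̄ = 2.282 × 0.1040 = 0.2373

0.237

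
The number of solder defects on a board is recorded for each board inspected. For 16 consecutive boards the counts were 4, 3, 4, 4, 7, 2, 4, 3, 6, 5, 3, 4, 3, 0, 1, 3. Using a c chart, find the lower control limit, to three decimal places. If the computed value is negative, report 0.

c̄ = (4 + 3 + 4 + 4 + 7 + 2 + 4 + 3 + 6 + 5 + 3 + 4 + 3 + 0 + 1 + 3) / 16 = 56 / 16 = 3.5000
LCL = c̄ − 3√c̄ = 3.5000 − 3 × 1.8708 = -2.1125 → 0 (cannot be negative)

0.000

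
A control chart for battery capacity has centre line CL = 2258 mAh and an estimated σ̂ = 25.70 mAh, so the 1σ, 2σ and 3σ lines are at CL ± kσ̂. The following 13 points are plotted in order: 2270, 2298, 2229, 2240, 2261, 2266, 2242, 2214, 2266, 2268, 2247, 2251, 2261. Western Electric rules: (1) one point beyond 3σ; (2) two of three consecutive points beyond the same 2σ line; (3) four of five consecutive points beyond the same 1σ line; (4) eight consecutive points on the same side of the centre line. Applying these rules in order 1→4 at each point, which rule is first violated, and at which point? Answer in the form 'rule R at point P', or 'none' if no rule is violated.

none

Zone of each point (C = within 1σ̂, B = 1σ̂–2σ̂, A = 2σ̂–3σ̂, * = beyond 3σ̂; sign = side of CL): 1:+C, 2:+B, 3:-B, 4:-C, 5:+C, 6:+C, 7:-C, 8:-B, 9:+C, 10:+C, 11:-C, 12:-C, 13:+C
No rule fires across all 13 points.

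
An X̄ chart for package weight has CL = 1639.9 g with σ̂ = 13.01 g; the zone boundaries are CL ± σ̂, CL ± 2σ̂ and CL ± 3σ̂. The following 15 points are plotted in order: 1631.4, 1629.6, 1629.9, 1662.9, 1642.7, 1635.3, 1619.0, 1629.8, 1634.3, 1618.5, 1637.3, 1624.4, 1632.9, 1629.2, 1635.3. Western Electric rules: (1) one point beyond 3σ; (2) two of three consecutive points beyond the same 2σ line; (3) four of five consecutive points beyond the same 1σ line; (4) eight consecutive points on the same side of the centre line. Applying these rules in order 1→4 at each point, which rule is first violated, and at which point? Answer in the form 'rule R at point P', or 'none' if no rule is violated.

rule 4 at point 13

Zone of each point (C = within 1σ̂, B = 1σ̂–2σ̂, A = 2σ̂–3σ̂, * = beyond 3σ̂; sign = side of CL): 1:-C, 2:-C, 3:-C, 4:+B, 5:+C, 6:-C, 7:-B, 8:-C, 9:-C, 10:-B, 11:-C, 12:-B, 13:-C, 14:-C, 15:-C
Rule 4 (eight consecutive points on the same side of the centre line) is satisfied at point 13.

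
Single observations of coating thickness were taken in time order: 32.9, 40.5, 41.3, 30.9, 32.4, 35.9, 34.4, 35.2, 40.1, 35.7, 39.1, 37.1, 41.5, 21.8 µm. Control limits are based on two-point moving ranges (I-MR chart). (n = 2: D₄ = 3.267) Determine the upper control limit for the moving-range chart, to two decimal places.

Moving ranges: 7.6, 0.8, 10.4, 1.5, 3.5, 1.5, 0.8, 4.9, 4.4, 3.4, 2.0, 4.4, 19.7; M̄R̄ = 64.9000 / 13 = 4.9923
UCL_MR = D₄·M̄R̄ = 3.267 × 4.9923 = 16.3099

16.31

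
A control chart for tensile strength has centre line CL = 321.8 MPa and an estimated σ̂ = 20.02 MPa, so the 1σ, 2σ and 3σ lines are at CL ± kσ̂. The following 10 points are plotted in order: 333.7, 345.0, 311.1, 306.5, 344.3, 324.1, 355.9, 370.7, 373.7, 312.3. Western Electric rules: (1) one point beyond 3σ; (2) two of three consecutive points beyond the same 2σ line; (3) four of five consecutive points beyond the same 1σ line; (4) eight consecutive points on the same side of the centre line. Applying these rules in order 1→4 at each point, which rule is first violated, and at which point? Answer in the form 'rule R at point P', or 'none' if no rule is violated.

rule 2 at point 9

Zone of each point (C = within 1σ̂, B = 1σ̂–2σ̂, A = 2σ̂–3σ̂, * = beyond 3σ̂; sign = side of CL): 1:+C, 2:+B, 3:-C, 4:-C, 5:+B, 6:+C, 7:+B, 8:+A, 9:+A, 10:-C
Rule 2 (two of three consecutive points beyond the same 2σ limit) is satisfied at point 9.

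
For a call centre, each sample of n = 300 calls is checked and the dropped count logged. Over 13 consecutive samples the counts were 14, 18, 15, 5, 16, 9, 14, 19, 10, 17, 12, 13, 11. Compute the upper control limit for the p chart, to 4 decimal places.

p̄ = Σdᵢ / (k·n) = 173 / (13 × 300) = 0.04436
UCL = p̄ + 3·√(p̄(1−p̄)/n) = 0.04436 + 3 × √(0.04436×0.95564/300) = 0.04436 + 3 × 0.01189 = 0.08002

0.0800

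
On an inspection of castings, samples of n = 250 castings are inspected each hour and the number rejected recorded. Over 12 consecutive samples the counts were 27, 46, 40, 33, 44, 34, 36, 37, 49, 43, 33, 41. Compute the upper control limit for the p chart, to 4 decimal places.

p̄ = Σdᵢ / (k·n) = 463 / (12 × 250) = 0.15433
UCL = p̄ + 3·√(p̄(1−p̄)/n) = 0.15433 + 3 × √(0.15433×0.84567/250) = 0.15433 + 3 × 0.02285 = 0.22288

0.2229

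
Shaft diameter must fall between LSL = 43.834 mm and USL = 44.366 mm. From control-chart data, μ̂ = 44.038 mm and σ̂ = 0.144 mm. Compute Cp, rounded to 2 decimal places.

Cp = (USL − LSL) / (6σ̂) = (44.366 − 43.834) / (6 × 0.144) = 0.5320 / 0.8640 = 0.6157

0.62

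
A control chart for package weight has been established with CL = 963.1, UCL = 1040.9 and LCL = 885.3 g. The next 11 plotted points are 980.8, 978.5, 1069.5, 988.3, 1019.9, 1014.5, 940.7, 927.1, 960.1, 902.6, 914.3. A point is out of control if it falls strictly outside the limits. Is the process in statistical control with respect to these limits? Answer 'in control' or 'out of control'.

Compare each point to [885.3, 1040.9]: sample 3 = 1069.5 > UCL.

out of control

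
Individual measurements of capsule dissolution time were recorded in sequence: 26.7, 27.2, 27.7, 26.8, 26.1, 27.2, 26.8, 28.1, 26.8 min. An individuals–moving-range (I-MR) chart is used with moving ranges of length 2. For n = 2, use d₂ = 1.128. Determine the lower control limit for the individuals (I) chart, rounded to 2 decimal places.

X̄ = (26.7 + 27.2 + 27.7 + 26.8 + 26.1 + 27.2 + 26.8 + 28.1 + 26.8) / 9 = 27.0444
Moving ranges: 0.5, 0.5, 0.9, 0.7, 1.1, 0.4, 1.3, 1.3; M̄R̄ = 6.7000 / 8 = 0.8375
LCL = X̄ − 3·M̄R̄/d₂ = 27.0444 − 3 × 0.8375 / 1.128 = 24.8171

24.82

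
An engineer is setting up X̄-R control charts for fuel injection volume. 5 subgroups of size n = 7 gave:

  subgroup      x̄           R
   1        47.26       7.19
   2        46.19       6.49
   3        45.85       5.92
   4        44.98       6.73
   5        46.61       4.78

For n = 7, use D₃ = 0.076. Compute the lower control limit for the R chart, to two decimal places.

R̄ = (7.19 + 6.49 + 5.92 + 6.73 + 4.78) / 5 = 31.1100 / 5 = 6.2220
LCL_R = D₃·R̄ = 0.076 × 6.2220 = 0.4729

0.47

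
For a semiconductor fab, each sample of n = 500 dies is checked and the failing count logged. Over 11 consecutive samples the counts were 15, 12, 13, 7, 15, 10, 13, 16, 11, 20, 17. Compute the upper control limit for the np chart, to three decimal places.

p̄ = Σdᵢ / (k·n) = 149 / (11 × 500) = 0.02709
UCL = np̄ + 3·√(np̄(1−p̄)) = 13.5455 + 3 × √(13.5455×0.97291) = 13.5455 + 3 × 3.6302 = 24.4361

24.436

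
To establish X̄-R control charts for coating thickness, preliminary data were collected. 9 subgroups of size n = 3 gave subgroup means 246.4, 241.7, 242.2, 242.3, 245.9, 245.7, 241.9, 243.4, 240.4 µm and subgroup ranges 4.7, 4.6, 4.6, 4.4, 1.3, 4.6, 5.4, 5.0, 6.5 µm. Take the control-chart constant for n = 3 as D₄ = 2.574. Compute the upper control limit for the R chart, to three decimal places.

11.755

R̄ = (4.7 + 4.6 + 4.6 + 4.4 + 1.3 + 4.6 + 5.4 + 5.0 + 6.5) / 9 = 41.1000 / 9 = 4.5667
UCL_R = D₄·R̄ = 2.574 × 4.5667 = 11.7546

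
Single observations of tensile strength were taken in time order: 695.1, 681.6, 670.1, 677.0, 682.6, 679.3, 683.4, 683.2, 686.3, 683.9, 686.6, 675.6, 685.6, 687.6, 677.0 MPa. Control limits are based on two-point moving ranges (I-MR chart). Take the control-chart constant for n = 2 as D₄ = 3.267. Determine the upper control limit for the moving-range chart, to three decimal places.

Moving ranges: 13.5, 11.5, 6.9, 5.6, 3.3, 4.1, 0.2, 3.1, 2.4, 2.7, 11.0, 10.0, 2.0, 10.6; M̄R̄ = 86.9000 / 14 = 6.2071
UCL_MR = D₄·M̄R̄ = 3.267 × 6.2071 = 20.2787

20.279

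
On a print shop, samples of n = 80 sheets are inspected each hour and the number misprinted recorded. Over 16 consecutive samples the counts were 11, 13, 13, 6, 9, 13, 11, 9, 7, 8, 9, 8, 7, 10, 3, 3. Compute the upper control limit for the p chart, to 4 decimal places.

p̄ = Σdᵢ / (k·n) = 140 / (16 × 80) = 0.10938
UCL = p̄ + 3·√(p̄(1−p̄)/n) = 0.10938 + 3 × √(0.10938×0.89062/80) = 0.10938 + 3 × 0.03489 = 0.21406

0.2141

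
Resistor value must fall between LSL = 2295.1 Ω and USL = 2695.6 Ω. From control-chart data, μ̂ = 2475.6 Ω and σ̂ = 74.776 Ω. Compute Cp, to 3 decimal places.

0.893

Cp = (USL − LSL) / (6σ̂) = (2695.6 − 2295.1) / (6 × 74.776) = 400.5000 / 448.6560 = 0.8927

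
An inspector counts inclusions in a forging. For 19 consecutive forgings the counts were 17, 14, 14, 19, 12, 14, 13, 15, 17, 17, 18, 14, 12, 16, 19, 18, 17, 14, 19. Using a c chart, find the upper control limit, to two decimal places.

27.64

c̄ = (17 + 14 + 14 + 19 + 12 + 14 + 13 + 15 + 17 + 17 + 18 + 14 + 12 + 16 + 19 + 18 + 17 + 14 + 19) / 19 = 299 / 19 = 15.7368
UCL = c̄ + 3√c̄ = 15.7368 + 3 × √15.7368 = 15.7368 + 3 × 3.9670 = 27.6377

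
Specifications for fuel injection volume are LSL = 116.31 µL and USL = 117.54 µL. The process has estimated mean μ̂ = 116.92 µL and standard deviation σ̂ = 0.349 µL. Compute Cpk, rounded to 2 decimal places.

Cpu = (USL − μ̂) / (3σ̂) = (117.54 − 116.92) / (3 × 0.349) = 0.5922; Cpl = (μ̂ − LSL) / (3σ̂) = (116.92 − 116.31) / (3 × 0.349) = 0.5826; Cpk = min(Cpu, Cpl) = 0.5826

0.58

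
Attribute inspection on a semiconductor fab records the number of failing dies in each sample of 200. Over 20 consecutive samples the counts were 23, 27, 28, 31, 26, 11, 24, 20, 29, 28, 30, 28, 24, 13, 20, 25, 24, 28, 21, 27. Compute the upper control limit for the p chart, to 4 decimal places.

0.1911

p̄ = Σdᵢ / (k·n) = 487 / (20 × 200) = 0.12175
UCL = p̄ + 3·√(p̄(1−p̄)/n) = 0.12175 + 3 × √(0.12175×0.87825/200) = 0.12175 + 3 × 0.02312 = 0.19112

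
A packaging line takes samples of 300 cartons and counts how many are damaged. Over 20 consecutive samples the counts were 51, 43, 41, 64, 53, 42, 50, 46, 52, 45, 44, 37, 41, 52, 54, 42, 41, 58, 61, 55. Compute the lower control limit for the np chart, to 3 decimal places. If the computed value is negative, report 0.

29.455

p̄ = Σdᵢ / (k·n) = 972 / (20 × 300) = 0.16200
LCL = np̄ − 3·√(np̄(1−p̄)) = 48.6000 − 3 × 6.3818 = 29.4547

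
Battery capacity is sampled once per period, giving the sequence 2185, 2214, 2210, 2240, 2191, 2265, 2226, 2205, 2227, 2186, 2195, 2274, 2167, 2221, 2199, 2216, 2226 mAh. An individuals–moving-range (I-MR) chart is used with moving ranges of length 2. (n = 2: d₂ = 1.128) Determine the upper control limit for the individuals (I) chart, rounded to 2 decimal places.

X̄ = (2185 + 2214 + 2210 + 2240 + 2191 + 2265 + 2226 + 2205 + 2227 + 2186 + 2195 + 2274 + 2167 + 2221 + 2199 + 2216 + 2226) / 17 = 2214.5294
Moving ranges: 29, 4, 30, 49, 74, 39, 21, 22, 41, 9, 79, 107, 54, 22, 17, 10; M̄R̄ = 607.0000 / 16 = 37.9375
UCL = X̄ + 3·M̄R̄/d₂ = 2214.5294 + 3 × 37.9375 / 1.128 = 2315.4270

2315.43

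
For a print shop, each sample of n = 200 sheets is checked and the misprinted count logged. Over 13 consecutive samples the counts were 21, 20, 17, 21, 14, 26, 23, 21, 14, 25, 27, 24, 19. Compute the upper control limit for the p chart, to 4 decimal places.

p̄ = Σdᵢ / (k·n) = 272 / (13 × 200) = 0.10462
UCL = p̄ + 3·√(p̄(1−p̄)/n) = 0.10462 + 3 × √(0.10462×0.89538/200) = 0.10462 + 3 × 0.02164 = 0.16954

0.1695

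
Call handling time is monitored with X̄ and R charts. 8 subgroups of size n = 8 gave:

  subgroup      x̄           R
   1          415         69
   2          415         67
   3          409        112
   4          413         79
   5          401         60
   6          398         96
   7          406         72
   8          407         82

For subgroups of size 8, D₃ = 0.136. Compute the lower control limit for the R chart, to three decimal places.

10.829

R̄ = (69 + 67 + 112 + 79 + 60 + 96 + 72 + 82) / 8 = 637.0000 / 8 = 79.6250
LCL_R = D₃·R̄ = 0.136 × 79.6250 = 10.8290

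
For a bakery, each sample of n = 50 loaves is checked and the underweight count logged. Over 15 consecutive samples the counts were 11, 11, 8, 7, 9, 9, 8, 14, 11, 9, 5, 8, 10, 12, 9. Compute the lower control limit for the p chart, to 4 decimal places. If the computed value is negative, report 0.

0.0222

p̄ = Σdᵢ / (k·n) = 141 / (15 × 50) = 0.18800
LCL = p̄ − 3·√(p̄(1−p̄)/n) = 0.18800 − 3 × 0.05526 = 0.02223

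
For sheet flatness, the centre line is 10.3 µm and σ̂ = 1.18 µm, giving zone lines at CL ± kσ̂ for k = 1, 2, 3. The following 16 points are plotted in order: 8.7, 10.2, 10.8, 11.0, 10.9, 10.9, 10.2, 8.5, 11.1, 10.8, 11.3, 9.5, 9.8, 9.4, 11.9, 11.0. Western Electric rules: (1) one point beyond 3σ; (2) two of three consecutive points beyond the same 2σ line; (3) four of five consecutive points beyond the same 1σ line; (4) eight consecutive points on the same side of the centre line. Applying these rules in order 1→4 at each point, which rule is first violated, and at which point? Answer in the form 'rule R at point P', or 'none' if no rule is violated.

none

Zone of each point (C = within 1σ̂, B = 1σ̂–2σ̂, A = 2σ̂–3σ̂, * = beyond 3σ̂; sign = side of CL): 1:-B, 2:-C, 3:+C, 4:+C, 5:+C, 6:+C, 7:-C, 8:-B, 9:+C, 10:+C, 11:+C, 12:-C, 13:-C, 14:-C, 15:+B, 16:+C
No rule fires across all 16 points.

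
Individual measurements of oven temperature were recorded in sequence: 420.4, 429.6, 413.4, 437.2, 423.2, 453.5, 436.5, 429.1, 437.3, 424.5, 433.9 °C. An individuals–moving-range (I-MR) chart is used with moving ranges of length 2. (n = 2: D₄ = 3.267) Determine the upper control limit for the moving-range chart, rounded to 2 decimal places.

Moving ranges: 9.2, 16.2, 23.8, 14.0, 30.3, 17.0, 7.4, 8.2, 12.8, 9.4; M̄R̄ = 148.3000 / 10 = 14.8300
UCL_MR = D₄·M̄R̄ = 3.267 × 14.8300 = 48.4496

48.45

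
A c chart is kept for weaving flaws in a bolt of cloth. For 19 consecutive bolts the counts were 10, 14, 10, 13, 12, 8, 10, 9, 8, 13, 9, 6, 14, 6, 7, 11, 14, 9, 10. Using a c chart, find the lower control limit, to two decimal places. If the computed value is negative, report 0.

c̄ = (10 + 14 + 10 + 13 + 12 + 8 + 10 + 9 + 8 + 13 + 9 + 6 + 14 + 6 + 7 + 11 + 14 + 9 + 10) / 19 = 193 / 19 = 10.1579
LCL = c̄ − 3√c̄ = 10.1579 − 3 × 3.1871 = 0.5965

0.60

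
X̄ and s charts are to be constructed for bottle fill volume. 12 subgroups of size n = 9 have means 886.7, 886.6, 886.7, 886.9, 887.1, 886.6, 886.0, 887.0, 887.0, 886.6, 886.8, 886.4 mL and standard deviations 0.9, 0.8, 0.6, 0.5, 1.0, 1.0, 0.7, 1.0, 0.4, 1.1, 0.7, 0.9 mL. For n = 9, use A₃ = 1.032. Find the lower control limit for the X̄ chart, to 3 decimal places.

885.874

X̄̄ = (886.7 + 886.6 + 886.7 + 886.9 + 887.1 + 886.6 + 886.0 + 887.0 + 887.0 + 886.6 + 886.8 + 886.4) / 12 = 886.7000
s̄ = (0.9 + 0.8 + 0.6 + 0.5 + 1.0 + 1.0 + 0.7 + 1.0 + 0.4 + 1.1 + 0.7 + 0.9) / 12 = 0.8000
LCL = X̄̄ − A₃·s̄ = 886.7000 − 1.032 × 0.8000 = 885.8744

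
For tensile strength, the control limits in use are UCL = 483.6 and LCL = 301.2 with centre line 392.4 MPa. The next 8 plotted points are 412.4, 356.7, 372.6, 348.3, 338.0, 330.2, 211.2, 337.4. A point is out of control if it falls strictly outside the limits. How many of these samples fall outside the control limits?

Compare each point to [301.2, 483.6]: sample 7 = 211.2 < LCL.

1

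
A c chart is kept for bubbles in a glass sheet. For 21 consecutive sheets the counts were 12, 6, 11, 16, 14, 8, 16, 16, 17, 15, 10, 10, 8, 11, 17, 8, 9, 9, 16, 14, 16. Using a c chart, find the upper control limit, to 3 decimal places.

22.869

c̄ = (12 + 6 + 11 + 16 + 14 + 8 + 16 + 16 + 17 + 15 + 10 + 10 + 8 + 11 + 17 + 8 + 9 + 9 + 16 + 14 + 16) / 21 = 259 / 21 = 12.3333
UCL = c̄ + 3√c̄ = 12.3333 + 3 × √12.3333 = 12.3333 + 3 × 3.5119 = 22.8690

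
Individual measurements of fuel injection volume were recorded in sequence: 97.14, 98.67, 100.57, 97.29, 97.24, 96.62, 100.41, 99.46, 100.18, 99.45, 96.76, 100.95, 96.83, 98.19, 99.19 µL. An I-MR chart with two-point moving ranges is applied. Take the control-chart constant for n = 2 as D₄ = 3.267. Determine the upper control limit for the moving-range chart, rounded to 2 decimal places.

6.28

Moving ranges: 1.53, 1.90, 3.28, 0.05, 0.62, 3.79, 0.95, 0.72, 0.73, 2.69, 4.19, 4.12, 1.36, 1.00; M̄R̄ = 26.9300 / 14 = 1.9236
UCL_MR = D₄·M̄R̄ = 3.267 × 1.9236 = 6.2843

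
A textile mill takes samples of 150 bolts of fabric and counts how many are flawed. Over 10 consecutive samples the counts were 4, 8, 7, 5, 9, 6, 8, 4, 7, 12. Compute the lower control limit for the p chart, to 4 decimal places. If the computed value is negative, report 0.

0.0000

p̄ = Σdᵢ / (k·n) = 70 / (10 × 150) = 0.04667
LCL = p̄ − 3·√(p̄(1−p̄)/n) = 0.04667 − 3 × 0.01722 = -0.00500 → 0 (negative, so LCL = 0)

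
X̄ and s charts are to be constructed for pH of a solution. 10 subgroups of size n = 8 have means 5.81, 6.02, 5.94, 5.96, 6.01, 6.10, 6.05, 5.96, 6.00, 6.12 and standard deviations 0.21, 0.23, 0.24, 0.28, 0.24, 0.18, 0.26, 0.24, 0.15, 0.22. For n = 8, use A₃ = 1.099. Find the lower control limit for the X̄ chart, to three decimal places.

5.750

X̄̄ = (5.81 + 6.02 + 5.94 + 5.96 + 6.01 + 6.10 + 6.05 + 5.96 + 6.00 + 6.12) / 10 = 5.9970
s̄ = (0.21 + 0.23 + 0.24 + 0.28 + 0.24 + 0.18 + 0.26 + 0.24 + 0.15 + 0.22) / 10 = 0.2250
LCL = X̄̄ − A₃·s̄ = 5.9970 − 1.099 × 0.2250 = 5.7497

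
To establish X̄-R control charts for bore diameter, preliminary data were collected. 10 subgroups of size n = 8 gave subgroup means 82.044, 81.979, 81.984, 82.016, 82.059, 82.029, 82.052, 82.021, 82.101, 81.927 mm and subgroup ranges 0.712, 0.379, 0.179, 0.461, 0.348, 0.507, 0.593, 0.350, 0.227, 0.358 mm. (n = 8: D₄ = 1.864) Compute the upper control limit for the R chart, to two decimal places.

0.77

R̄ = (0.712 + 0.379 + 0.179 + 0.461 + 0.348 + 0.507 + 0.593 + 0.350 + 0.227 + 0.358) / 10 = 4.1140 / 10 = 0.4114
UCL_R = D₄·R̄ = 1.864 × 0.4114 = 0.7668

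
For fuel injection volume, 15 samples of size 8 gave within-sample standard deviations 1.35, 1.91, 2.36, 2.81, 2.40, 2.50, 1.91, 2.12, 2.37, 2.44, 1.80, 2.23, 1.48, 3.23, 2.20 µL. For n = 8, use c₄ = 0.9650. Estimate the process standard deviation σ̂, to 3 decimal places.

s̄ = (1.35 + 1.91 + 2.36 + 2.81 + 2.40 + 2.50 + 1.91 + 2.12 + 2.37 + 2.44 + 1.80 + 2.23 + 1.48 + 3.23 + 2.20) / 15 = 2.2073
σ̂ = s̄ / c₄ = 2.2073 / 0.9650 = 2.2874

2.287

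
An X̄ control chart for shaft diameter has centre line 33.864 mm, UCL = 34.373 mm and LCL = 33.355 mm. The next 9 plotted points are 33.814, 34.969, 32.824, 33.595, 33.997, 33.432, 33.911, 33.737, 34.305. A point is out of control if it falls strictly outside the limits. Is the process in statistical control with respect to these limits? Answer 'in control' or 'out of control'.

Compare each point to [33.355, 34.373]: sample 2 = 34.969 > UCL; sample 3 = 32.824 < LCL.

out of control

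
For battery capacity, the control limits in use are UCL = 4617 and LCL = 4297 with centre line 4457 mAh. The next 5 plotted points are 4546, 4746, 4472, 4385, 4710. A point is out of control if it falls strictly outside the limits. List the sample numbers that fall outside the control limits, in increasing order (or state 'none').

2, 5

Compare each point to [4297, 4617]: sample 2 = 4746 > UCL; sample 5 = 4710 > UCL.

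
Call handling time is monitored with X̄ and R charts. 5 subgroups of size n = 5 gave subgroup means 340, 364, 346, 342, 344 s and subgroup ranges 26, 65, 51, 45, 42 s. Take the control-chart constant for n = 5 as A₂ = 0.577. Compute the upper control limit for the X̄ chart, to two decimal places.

X̄̄ = (340 + 364 + 346 + 342 + 344) / 5 = 1736.0000 / 5 = 347.2000
R̄ = (26 + 65 + 51 + 45 + 42) / 5 = 229.0000 / 5 = 45.8000
UCL = X̄̄ + A₂·R̄ = 347.2000 + 0.577 × 45.8000 = 373.6266

373.63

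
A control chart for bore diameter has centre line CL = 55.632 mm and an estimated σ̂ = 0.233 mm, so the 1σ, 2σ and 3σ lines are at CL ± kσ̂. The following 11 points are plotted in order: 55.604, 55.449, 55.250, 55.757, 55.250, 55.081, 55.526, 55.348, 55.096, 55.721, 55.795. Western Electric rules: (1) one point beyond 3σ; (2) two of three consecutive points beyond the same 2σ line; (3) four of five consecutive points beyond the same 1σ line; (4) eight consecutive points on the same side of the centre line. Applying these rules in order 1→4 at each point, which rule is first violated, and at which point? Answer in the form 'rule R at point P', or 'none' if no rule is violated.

rule 3 at point 9

Zone of each point (C = within 1σ̂, B = 1σ̂–2σ̂, A = 2σ̂–3σ̂, * = beyond 3σ̂; sign = side of CL): 1:-C, 2:-C, 3:-B, 4:+C, 5:-B, 6:-A, 7:-C, 8:-B, 9:-A, 10:+C, 11:+C
Rule 3 (four of five consecutive points beyond the same 1σ limit) is satisfied at point 9.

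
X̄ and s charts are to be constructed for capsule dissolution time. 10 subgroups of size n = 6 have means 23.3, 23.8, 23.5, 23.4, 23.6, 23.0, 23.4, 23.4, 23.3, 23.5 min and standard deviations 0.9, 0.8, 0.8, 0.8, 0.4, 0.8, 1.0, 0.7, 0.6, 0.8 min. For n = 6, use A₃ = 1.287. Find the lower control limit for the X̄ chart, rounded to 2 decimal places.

22.44

X̄̄ = (23.3 + 23.8 + 23.5 + 23.4 + 23.6 + 23.0 + 23.4 + 23.4 + 23.3 + 23.5) / 10 = 23.4200
s̄ = (0.9 + 0.8 + 0.8 + 0.8 + 0.4 + 0.8 + 1.0 + 0.7 + 0.6 + 0.8) / 10 = 0.7600
LCL = X̄̄ − A₃·s̄ = 23.4200 − 1.287 × 0.7600 = 22.4419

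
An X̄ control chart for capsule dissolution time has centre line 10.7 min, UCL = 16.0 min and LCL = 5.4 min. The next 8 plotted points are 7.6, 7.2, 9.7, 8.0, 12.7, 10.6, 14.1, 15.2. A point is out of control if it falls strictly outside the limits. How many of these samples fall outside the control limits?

All 8 points lie within [5.4, 16.0].

0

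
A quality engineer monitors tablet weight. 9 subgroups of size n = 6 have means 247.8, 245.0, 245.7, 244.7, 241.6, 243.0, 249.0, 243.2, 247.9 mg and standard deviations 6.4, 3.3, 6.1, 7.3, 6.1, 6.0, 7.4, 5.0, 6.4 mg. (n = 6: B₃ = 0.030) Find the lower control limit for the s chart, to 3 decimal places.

s̄ = (6.4 + 3.3 + 6.1 + 7.3 + 6.1 + 6.0 + 7.4 + 5.0 + 6.4) / 9 = 6.0000
LCL_s = B₃·s̄ = 0.030 × 6.0000 = 0.1800

0.180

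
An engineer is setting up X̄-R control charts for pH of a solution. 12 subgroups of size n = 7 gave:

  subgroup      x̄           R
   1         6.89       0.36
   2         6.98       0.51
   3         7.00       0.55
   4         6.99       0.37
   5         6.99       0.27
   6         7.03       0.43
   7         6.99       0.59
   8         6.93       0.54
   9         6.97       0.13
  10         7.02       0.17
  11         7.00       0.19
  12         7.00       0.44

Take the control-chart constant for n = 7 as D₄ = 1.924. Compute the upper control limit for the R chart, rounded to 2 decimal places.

R̄ = (0.36 + 0.51 + 0.55 + 0.37 + 0.27 + 0.43 + 0.59 + 0.54 + 0.13 + 0.17 + 0.19 + 0.44) / 12 = 4.5500 / 12 = 0.3792
UCL_R = D₄·R̄ = 1.924 × 0.3792 = 0.7295

0.73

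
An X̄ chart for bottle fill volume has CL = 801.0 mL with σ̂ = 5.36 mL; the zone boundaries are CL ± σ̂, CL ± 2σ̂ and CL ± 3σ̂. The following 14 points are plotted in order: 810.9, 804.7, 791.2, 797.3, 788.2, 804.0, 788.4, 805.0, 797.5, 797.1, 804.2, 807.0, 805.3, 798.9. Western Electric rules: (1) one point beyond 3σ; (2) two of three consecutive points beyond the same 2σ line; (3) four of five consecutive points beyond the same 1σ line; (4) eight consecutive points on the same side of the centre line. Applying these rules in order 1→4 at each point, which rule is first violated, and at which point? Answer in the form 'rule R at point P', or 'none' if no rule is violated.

rule 2 at point 7

Zone of each point (C = within 1σ̂, B = 1σ̂–2σ̂, A = 2σ̂–3σ̂, * = beyond 3σ̂; sign = side of CL): 1:+B, 2:+C, 3:-B, 4:-C, 5:-A, 6:+C, 7:-A, 8:+C, 9:-C, 10:-C, 11:+C, 12:+B, 13:+C, 14:-C
Rule 2 (two of three consecutive points beyond the same 2σ limit) is satisfied at point 7.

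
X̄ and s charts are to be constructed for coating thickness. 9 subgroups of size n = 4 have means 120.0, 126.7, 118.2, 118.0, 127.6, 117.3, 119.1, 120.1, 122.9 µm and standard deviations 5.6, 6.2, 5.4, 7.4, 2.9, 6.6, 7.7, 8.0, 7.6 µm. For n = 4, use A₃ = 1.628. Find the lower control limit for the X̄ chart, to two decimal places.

X̄̄ = (120.0 + 126.7 + 118.2 + 118.0 + 127.6 + 117.3 + 119.1 + 120.1 + 122.9) / 9 = 121.1000
s̄ = (5.6 + 6.2 + 5.4 + 7.4 + 2.9 + 6.6 + 7.7 + 8.0 + 7.6) / 9 = 6.3778
LCL = X̄̄ − A₃·s̄ = 121.1000 − 1.628 × 6.3778 = 110.7170

110.72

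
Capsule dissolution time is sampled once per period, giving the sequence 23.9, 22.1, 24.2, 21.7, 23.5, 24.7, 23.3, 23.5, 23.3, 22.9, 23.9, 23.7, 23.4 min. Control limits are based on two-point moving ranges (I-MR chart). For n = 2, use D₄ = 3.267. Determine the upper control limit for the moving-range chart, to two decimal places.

Moving ranges: 1.8, 2.1, 2.5, 1.8, 1.2, 1.4, 0.2, 0.2, 0.4, 1.0, 0.2, 0.3; M̄R̄ = 13.1000 / 12 = 1.0917
UCL_MR = D₄·M̄R̄ = 3.267 × 1.0917 = 3.5665

3.57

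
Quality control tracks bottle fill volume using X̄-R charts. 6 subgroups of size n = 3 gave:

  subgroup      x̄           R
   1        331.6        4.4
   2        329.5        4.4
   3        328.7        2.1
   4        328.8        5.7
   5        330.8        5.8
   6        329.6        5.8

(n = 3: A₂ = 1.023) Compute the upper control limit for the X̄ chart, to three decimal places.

334.641

X̄̄ = (331.6 + 329.5 + 328.7 + 328.8 + 330.8 + 329.6) / 6 = 1979.0000 / 6 = 329.8333
R̄ = (4.4 + 4.4 + 2.1 + 5.7 + 5.8 + 5.8) / 6 = 28.2000 / 6 = 4.7000
UCL = X̄̄ + A₂·R̄ = 329.8333 + 1.023 × 4.7000 = 334.6414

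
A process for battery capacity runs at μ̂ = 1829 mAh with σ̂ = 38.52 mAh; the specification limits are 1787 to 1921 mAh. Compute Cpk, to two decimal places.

0.36

Cpu = (USL − μ̂) / (3σ̂) = (1921 − 1829) / (3 × 38.52) = 0.7961; Cpl = (μ̂ − LSL) / (3σ̂) = (1829 − 1787) / (3 × 38.52) = 0.3634; Cpk = min(Cpu, Cpl) = 0.3634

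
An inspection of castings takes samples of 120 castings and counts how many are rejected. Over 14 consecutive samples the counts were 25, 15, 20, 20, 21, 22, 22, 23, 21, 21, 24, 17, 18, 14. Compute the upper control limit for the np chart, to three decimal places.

p̄ = Σdᵢ / (k·n) = 283 / (14 × 120) = 0.16845
UCL = np̄ + 3·√(np̄(1−p̄)) = 20.2143 + 3 × √(20.2143×0.83155) = 20.2143 + 3 × 4.0999 = 32.5140

32.514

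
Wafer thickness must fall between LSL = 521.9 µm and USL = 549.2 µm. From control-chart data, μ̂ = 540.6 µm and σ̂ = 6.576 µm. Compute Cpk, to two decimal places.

0.44

Cpu = (USL − μ̂) / (3σ̂) = (549.2 − 540.6) / (3 × 6.576) = 0.4359; Cpl = (μ̂ − LSL) / (3σ̂) = (540.6 − 521.9) / (3 × 6.576) = 0.9479; Cpk = min(Cpu, Cpl) = 0.4359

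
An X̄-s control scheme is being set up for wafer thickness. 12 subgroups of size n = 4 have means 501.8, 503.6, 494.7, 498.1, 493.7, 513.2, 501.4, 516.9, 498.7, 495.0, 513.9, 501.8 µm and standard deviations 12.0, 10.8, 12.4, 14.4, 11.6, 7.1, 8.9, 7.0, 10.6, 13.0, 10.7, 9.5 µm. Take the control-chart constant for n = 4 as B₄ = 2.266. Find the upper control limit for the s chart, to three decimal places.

s̄ = (12.0 + 10.8 + 12.4 + 14.4 + 11.6 + 7.1 + 8.9 + 7.0 + 10.6 + 13.0 + 10.7 + 9.5) / 12 = 10.6667
UCL_s = B₄·s̄ = 2.266 × 10.6667 = 24.1707

24.171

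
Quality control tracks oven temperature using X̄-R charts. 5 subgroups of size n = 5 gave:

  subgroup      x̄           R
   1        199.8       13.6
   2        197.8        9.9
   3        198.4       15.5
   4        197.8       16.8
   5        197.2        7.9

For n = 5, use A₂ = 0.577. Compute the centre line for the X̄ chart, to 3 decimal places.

198.200

X̄̄ = (199.8 + 197.8 + 198.4 + 197.8 + 197.2) / 5 = 991.0000 / 5 = 198.2000
CL = X̄̄ = 198.2000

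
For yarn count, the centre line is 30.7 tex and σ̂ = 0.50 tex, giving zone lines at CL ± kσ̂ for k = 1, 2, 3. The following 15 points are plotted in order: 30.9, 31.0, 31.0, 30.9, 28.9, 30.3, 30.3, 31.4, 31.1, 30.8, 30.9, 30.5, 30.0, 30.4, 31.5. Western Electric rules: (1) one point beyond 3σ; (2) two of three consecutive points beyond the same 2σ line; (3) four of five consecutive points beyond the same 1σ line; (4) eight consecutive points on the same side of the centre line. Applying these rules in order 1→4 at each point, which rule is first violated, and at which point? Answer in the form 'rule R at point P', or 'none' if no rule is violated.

Zone of each point (C = within 1σ̂, B = 1σ̂–2σ̂, A = 2σ̂–3σ̂, * = beyond 3σ̂; sign = side of CL): 1:+C, 2:+C, 3:+C, 4:+C, 5:-*, 6:-C, 7:-C, 8:+B, 9:+C, 10:+C, 11:+C, 12:-C, 13:-B, 14:-C, 15:+B
Rule 1 (one point beyond the 3σ limits) is satisfied at point 5.

rule 1 at point 5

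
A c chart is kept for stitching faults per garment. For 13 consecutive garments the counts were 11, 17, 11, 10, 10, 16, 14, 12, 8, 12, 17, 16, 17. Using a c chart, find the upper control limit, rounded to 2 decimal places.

24.03

c̄ = (11 + 17 + 11 + 10 + 10 + 16 + 14 + 12 + 8 + 12 + 17 + 16 + 17) / 13 = 171 / 13 = 13.1538
UCL = c̄ + 3√c̄ = 13.1538 + 3 × √13.1538 = 13.1538 + 3 × 3.6268 = 24.0343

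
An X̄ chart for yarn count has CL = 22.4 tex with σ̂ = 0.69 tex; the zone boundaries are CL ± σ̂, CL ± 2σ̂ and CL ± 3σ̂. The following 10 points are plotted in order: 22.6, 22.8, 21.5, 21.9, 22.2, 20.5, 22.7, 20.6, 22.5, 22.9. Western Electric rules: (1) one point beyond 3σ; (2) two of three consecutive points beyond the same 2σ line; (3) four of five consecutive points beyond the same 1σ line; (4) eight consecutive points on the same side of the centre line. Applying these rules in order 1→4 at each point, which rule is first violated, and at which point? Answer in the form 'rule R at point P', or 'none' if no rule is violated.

rule 2 at point 8

Zone of each point (C = within 1σ̂, B = 1σ̂–2σ̂, A = 2σ̂–3σ̂, * = beyond 3σ̂; sign = side of CL): 1:+C, 2:+C, 3:-B, 4:-C, 5:-C, 6:-A, 7:+C, 8:-A, 9:+C, 10:+C
Rule 2 (two of three consecutive points beyond the same 2σ limit) is satisfied at point 8.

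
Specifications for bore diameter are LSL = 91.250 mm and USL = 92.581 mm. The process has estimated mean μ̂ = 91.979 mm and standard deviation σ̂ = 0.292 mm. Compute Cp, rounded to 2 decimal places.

0.76

Cp = (USL − LSL) / (6σ̂) = (92.581 − 91.250) / (6 × 0.292) = 1.3310 / 1.7520 = 0.7597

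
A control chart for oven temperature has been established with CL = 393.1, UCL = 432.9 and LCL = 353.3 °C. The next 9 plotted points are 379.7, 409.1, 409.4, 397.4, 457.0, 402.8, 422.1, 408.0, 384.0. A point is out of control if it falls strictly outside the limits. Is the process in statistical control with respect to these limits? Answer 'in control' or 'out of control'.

Compare each point to [353.3, 432.9]: sample 5 = 457.0 > UCL.

out of control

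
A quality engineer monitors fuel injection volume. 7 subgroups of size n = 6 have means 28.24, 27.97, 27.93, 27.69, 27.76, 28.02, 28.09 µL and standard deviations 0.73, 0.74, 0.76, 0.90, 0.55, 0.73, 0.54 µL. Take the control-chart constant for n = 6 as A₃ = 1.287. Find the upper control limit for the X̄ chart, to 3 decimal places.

X̄̄ = (28.24 + 27.97 + 27.93 + 27.69 + 27.76 + 28.02 + 28.09) / 7 = 27.9571
s̄ = (0.73 + 0.74 + 0.76 + 0.90 + 0.55 + 0.73 + 0.54) / 7 = 0.7071
UCL = X̄̄ + A₃·s̄ = 27.9571 + 1.287 × 0.7071 = 28.8672

28.867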